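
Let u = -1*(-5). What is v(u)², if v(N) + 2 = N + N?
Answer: 64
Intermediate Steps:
u = 5
v(N) = -2 + 2*N (v(N) = -2 + (N + N) = -2 + 2*N)
v(u)² = (-2 + 2*5)² = (-2 + 10)² = 8² = 64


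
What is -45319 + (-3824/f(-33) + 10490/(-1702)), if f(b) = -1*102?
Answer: -1965530302/43401 ≈ -45288.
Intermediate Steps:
f(b) = -102
-45319 + (-3824/f(-33) + 10490/(-1702)) = -45319 + (-3824/(-102) + 10490/(-1702)) = -45319 + (-3824*(-1/102) + 10490*(-1/1702)) = -45319 + (1912/51 - 5245/851) = -45319 + 1359617/43401 = -1965530302/43401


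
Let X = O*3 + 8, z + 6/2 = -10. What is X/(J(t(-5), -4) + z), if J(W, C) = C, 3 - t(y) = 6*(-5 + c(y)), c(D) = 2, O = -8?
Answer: 16/17 ≈ 0.94118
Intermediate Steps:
t(y) = 21 (t(y) = 3 - 6*(-5 + 2) = 3 - 6*(-3) = 3 - 1*(-18) = 3 + 18 = 21)
z = -13 (z = -3 - 10 = -13)
X = -16 (X = -8*3 + 8 = -24 + 8 = -16)
X/(J(t(-5), -4) + z) = -16/(-4 - 13) = -16/(-17) = -1/17*(-16) = 16/17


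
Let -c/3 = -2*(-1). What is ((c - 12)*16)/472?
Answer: -36/59 ≈ -0.61017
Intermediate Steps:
c = -6 (c = -(-6)*(-1) = -3*2 = -6)
((c - 12)*16)/472 = ((-6 - 12)*16)/472 = -18*16*(1/472) = -288*1/472 = -36/59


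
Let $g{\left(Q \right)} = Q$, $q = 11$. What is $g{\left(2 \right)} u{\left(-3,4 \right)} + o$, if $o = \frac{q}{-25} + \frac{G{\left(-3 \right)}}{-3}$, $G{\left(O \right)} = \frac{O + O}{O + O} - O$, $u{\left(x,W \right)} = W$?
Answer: $\frac{467}{75} \approx 6.2267$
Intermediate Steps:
$G{\left(O \right)} = 1 - O$ ($G{\left(O \right)} = \frac{2 O}{2 O} - O = 2 O \frac{1}{2 O} - O = 1 - O$)
$o = - \frac{133}{75}$ ($o = \frac{11}{-25} + \frac{1 - -3}{-3} = 11 \left(- \frac{1}{25}\right) + \left(1 + 3\right) \left(- \frac{1}{3}\right) = - \frac{11}{25} + 4 \left(- \frac{1}{3}\right) = - \frac{11}{25} - \frac{4}{3} = - \frac{133}{75} \approx -1.7733$)
$g{\left(2 \right)} u{\left(-3,4 \right)} + o = 2 \cdot 4 - \frac{133}{75} = 8 - \frac{133}{75} = \frac{467}{75}$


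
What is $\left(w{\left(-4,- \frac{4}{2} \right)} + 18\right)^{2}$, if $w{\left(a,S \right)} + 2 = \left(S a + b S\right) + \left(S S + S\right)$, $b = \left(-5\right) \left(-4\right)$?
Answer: $196$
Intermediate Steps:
$b = 20$
$w{\left(a,S \right)} = -2 + S^{2} + 21 S + S a$ ($w{\left(a,S \right)} = -2 + \left(\left(S a + 20 S\right) + \left(S S + S\right)\right) = -2 + \left(\left(20 S + S a\right) + \left(S^{2} + S\right)\right) = -2 + \left(\left(20 S + S a\right) + \left(S + S^{2}\right)\right) = -2 + \left(S^{2} + 21 S + S a\right) = -2 + S^{2} + 21 S + S a$)
$\left(w{\left(-4,- \frac{4}{2} \right)} + 18\right)^{2} = \left(\left(-2 + \left(- \frac{4}{2}\right)^{2} + 21 \left(- \frac{4}{2}\right) + - \frac{4}{2} \left(-4\right)\right) + 18\right)^{2} = \left(\left(-2 + \left(\left(-4\right) \frac{1}{2}\right)^{2} + 21 \left(\left(-4\right) \frac{1}{2}\right) + \left(-4\right) \frac{1}{2} \left(-4\right)\right) + 18\right)^{2} = \left(\left(-2 + \left(-2\right)^{2} + 21 \left(-2\right) - -8\right) + 18\right)^{2} = \left(\left(-2 + 4 - 42 + 8\right) + 18\right)^{2} = \left(-32 + 18\right)^{2} = \left(-14\right)^{2} = 196$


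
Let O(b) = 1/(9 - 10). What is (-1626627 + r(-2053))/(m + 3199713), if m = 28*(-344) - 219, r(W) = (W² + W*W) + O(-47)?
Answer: 3401495/1594931 ≈ 2.1327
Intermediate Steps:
O(b) = -1 (O(b) = 1/(-1) = -1)
r(W) = -1 + 2*W² (r(W) = (W² + W*W) - 1 = (W² + W²) - 1 = 2*W² - 1 = -1 + 2*W²)
m = -9851 (m = -9632 - 219 = -9851)
(-1626627 + r(-2053))/(m + 3199713) = (-1626627 + (-1 + 2*(-2053)²))/(-9851 + 3199713) = (-1626627 + (-1 + 2*4214809))/3189862 = (-1626627 + (-1 + 8429618))*(1/3189862) = (-1626627 + 8429617)*(1/3189862) = 6802990*(1/3189862) = 3401495/1594931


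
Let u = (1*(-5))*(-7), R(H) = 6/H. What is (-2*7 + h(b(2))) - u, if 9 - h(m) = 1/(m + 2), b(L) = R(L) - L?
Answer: -121/3 ≈ -40.333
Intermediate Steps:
b(L) = -L + 6/L (b(L) = 6/L - L = -L + 6/L)
u = 35 (u = -5*(-7) = 35)
h(m) = 9 - 1/(2 + m) (h(m) = 9 - 1/(m + 2) = 9 - 1/(2 + m))
(-2*7 + h(b(2))) - u = (-2*7 + (17 + 9*(-1*2 + 6/2))/(2 + (-1*2 + 6/2))) - 1*35 = (-14 + (17 + 9*(-2 + 6*(½)))/(2 + (-2 + 6*(½)))) - 35 = (-14 + (17 + 9*(-2 + 3))/(2 + (-2 + 3))) - 35 = (-14 + (17 + 9*1)/(2 + 1)) - 35 = (-14 + (17 + 9)/3) - 35 = (-14 + (⅓)*26) - 35 = (-14 + 26/3) - 35 = -16/3 - 35 = -121/3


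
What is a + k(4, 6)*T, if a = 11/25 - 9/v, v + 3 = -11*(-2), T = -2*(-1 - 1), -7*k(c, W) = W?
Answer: -11512/3325 ≈ -3.4623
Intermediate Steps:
k(c, W) = -W/7
T = 4 (T = -2*(-2) = 4)
v = 19 (v = -3 - 11*(-2) = -3 + 22 = 19)
a = -16/475 (a = 11/25 - 9/19 = -16/475 ≈ -0.033684)
a + k(4, 6)*T = -16/475 - ⅐*6*4 = -16/475 - 6/7*4 = -16/475 - 24/7 = -11512/3325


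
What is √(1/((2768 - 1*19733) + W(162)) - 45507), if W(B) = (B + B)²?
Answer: 4*I*√2447877187294/29337 ≈ 213.32*I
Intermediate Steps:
W(B) = 4*B² (W(B) = (2*B)² = 4*B²)
√(1/((2768 - 1*19733) + W(162)) - 45507) = √(1/((2768 - 1*19733) + 4*162²) - 45507) = √(1/((2768 - 19733) + 4*26244) - 45507) = √(1/(-16965 + 104976) - 45507) = √(1/88011 - 45507) = √(-4005116576/88011) = 4*I*√2447877187294/29337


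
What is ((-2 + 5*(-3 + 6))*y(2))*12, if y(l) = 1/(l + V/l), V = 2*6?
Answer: 39/2 ≈ 19.500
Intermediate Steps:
V = 12
y(l) = 1/(l + 12/l)
((-2 + 5*(-3 + 6))*y(2))*12 = ((-2 + 5*(-3 + 6))*(2/(12 + 2**2)))*12 = ((-2 + 5*3)*(2/(12 + 4)))*12 = ((-2 + 15)*(2/16))*12 = (13*(2*(1/16)))*12 = (13*(1/8))*12 = (13/8)*12 = 39/2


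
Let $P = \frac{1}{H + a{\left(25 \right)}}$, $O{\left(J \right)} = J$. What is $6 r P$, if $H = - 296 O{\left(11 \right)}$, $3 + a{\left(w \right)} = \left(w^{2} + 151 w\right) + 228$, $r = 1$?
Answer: $\frac{6}{1369} \approx 0.0043828$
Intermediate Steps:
$a{\left(w \right)} = 225 + w^{2} + 151 w$ ($a{\left(w \right)} = -3 + \left(\left(w^{2} + 151 w\right) + 228\right) = -3 + \left(228 + w^{2} + 151 w\right) = 225 + w^{2} + 151 w$)
$H = -3256$ ($H = \left(-296\right) 11 = -3256$)
$P = \frac{1}{1369}$ ($P = \frac{1}{-3256 + \left(225 + 25^{2} + 151 \cdot 25\right)} = \frac{1}{-3256 + \left(225 + 625 + 3775\right)} = \frac{1}{-3256 + 4625} = \frac{1}{1369} \approx 0.00073046$)
$6 r P = 6 \cdot 1 \cdot \frac{1}{1369} = 6 \cdot \frac{1}{1369} = \frac{6}{1369}$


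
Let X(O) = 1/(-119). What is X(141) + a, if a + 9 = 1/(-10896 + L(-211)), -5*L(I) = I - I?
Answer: -11680631/1296624 ≈ -9.0085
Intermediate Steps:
L(I) = 0 (L(I) = -(I - I)/5 = -⅕*0 = 0)
X(O) = -1/119
a = -98065/10896 (a = -9 + 1/(-10896 + 0) = -9 + 1/(-10896) = -9 - 1/10896 = -98065/10896 ≈ -9.0001)
X(141) + a = -1/119 - 98065/10896 = -11680631/1296624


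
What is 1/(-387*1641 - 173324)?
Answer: -1/808391 ≈ -1.2370e-6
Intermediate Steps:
1/(-387*1641 - 173324) = 1/(-635067 - 173324) = 1/(-808391) = -1/808391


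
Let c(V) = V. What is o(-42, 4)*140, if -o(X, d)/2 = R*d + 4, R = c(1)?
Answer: -2240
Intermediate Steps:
R = 1
o(X, d) = -8 - 2*d (o(X, d) = -2*(1*d + 4) = -2*(d + 4) = -2*(4 + d) = -8 - 2*d)
o(-42, 4)*140 = (-8 - 2*4)*140 = (-8 - 8)*140 = -16*140 = -2240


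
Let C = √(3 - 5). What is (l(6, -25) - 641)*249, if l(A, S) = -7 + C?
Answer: -161352 + 249*I*√2 ≈ -1.6135e+5 + 352.14*I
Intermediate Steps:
C = I*√2 (C = √(-2) = I*√2 ≈ 1.4142*I)
l(A, S) = -7 + I*√2
(l(6, -25) - 641)*249 = ((-7 + I*√2) - 641)*249 = (-648 + I*√2)*249 = -161352 + 249*I*√2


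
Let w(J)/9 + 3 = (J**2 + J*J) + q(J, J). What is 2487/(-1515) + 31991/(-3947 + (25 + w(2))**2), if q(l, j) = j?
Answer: 13007742/1917485 ≈ 6.7838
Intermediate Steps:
w(J) = -27 + 9*J + 18*J**2 (w(J) = -27 + 9*((J**2 + J*J) + J) = -27 + 9*((J**2 + J**2) + J) = -27 + 9*(2*J**2 + J) = -27 + 9*(J + 2*J**2) = -27 + (9*J + 18*J**2) = -27 + 9*J + 18*J**2)
2487/(-1515) + 31991/(-3947 + (25 + w(2))**2) = 2487/(-1515) + 31991/(-3947 + (25 + (-27 + 9*2 + 18*2**2))**2) = 2487*(-1/1515) + 31991/(-3947 + (25 + (-27 + 18 + 18*4))**2) = -829/505 + 31991/(-3947 + (25 + (-27 + 18 + 72))**2) = -829/505 + 31991/(-3947 + (25 + 63)**2) = -829/505 + 31991/(-3947 + 88**2) = -829/505 + 31991/(-3947 + 7744) = -829/505 + 31991/3797 = 13007742/1917485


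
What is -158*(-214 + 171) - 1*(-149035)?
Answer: 155829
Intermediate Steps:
-158*(-214 + 171) - 1*(-149035) = -158*(-43) + 149035 = 6794 + 149035 = 155829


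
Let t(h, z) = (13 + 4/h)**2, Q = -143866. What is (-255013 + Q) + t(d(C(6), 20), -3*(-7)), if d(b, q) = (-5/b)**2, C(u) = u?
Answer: -249079414/625 ≈ -3.9853e+5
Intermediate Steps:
d(b, q) = 25/b**2
(-255013 + Q) + t(d(C(6), 20), -3*(-7)) = (-255013 - 143866) + (4 + 13*(25/6**2))**2/(25/6**2)**2 = -398879 + (4 + 13*(25*(1/36)))**2/(25*(1/36))**2 = -398879 + (4 + 13*(25/36))**2/(25/36)**2 = -398879 + 1296*(4 + 325/36)**2/625 = -398879 + 1296*(469/36)**2/625 = -398879 + (1296/625)*(219961/1296) = -398879 + 219961/625 = -249079414/625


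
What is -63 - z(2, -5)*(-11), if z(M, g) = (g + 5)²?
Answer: -63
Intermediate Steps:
z(M, g) = (5 + g)²
-63 - z(2, -5)*(-11) = -63 - (5 - 5)²*(-11) = -63 - 0²*(-11) = -63 - 0*(-11) = -63 - 1*0 = -63 + 0 = -63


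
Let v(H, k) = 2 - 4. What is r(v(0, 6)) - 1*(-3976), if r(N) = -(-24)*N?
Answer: 3928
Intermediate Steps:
v(H, k) = -2
r(N) = 24*N
r(v(0, 6)) - 1*(-3976) = 24*(-2) - 1*(-3976) = -48 + 3976 = 3928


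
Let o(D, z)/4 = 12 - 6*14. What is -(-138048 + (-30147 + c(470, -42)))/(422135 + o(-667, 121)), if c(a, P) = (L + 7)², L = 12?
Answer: 167834/421847 ≈ 0.39786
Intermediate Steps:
c(a, P) = 361 (c(a, P) = (12 + 7)² = 19² = 361)
o(D, z) = -288 (o(D, z) = 4*(12 - 6*14) = 4*(12 - 84) = 4*(-72) = -288)
-(-138048 + (-30147 + c(470, -42)))/(422135 + o(-667, 121)) = -(-138048 + (-30147 + 361))/(422135 - 288) = -(-138048 - 29786)/421847 = -(-167834)/421847 = -1*(-167834/421847) = 167834/421847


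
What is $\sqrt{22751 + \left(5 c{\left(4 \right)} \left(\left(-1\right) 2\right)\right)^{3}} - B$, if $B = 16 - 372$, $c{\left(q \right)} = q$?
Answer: $356 + i \sqrt{41249} \approx 356.0 + 203.1 i$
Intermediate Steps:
$B = -356$ ($B = 16 - 372 = -356$)
$\sqrt{22751 + \left(5 c{\left(4 \right)} \left(\left(-1\right) 2\right)\right)^{3}} - B = \sqrt{22751 + \left(5 \cdot 4 \left(\left(-1\right) 2\right)\right)^{3}} - -356 = \sqrt{22751 + \left(20 \left(-2\right)\right)^{3}} + 356 = \sqrt{22751 + \left(-40\right)^{3}} + 356 = \sqrt{22751 - 64000} + 356 = \sqrt{-41249} + 356 = i \sqrt{41249} + 356 = 356 + i \sqrt{41249}$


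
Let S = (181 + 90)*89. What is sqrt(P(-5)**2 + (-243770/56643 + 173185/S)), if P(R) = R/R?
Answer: sqrt(7235798635528576314)/1366172517 ≈ 1.9690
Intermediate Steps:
S = 24119 (S = 271*89 = 24119)
P(R) = 1
sqrt(P(-5)**2 + (-243770/56643 + 173185/S)) = sqrt(1**2 + (-243770/56643 + 173185/24119)) = sqrt(1 + (-243770*1/56643 + 173185*(1/24119))) = sqrt(1 + (-243770/56643 + 173185/24119)) = sqrt(1 + 3930229325/1366172517) = sqrt(5296401842/1366172517) = sqrt(7235798635528576314)/1366172517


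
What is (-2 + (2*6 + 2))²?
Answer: 144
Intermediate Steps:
(-2 + (2*6 + 2))² = (-2 + (12 + 2))² = (-2 + 14)² = 12² = 144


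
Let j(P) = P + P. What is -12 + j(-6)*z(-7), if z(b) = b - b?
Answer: -12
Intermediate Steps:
z(b) = 0
j(P) = 2*P
-12 + j(-6)*z(-7) = -12 + (2*(-6))*0 = -12 - 12*0 = -12 + 0 = -12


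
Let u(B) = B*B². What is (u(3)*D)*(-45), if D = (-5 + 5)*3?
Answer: 0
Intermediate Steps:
u(B) = B³
D = 0 (D = 0*3 = 0)
(u(3)*D)*(-45) = (3³*0)*(-45) = (27*0)*(-45) = 0*(-45) = 0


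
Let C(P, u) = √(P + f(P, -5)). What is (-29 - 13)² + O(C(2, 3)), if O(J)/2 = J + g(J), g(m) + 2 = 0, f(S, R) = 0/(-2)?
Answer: 1760 + 2*√2 ≈ 1762.8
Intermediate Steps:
f(S, R) = 0 (f(S, R) = 0*(-½) = 0)
g(m) = -2 (g(m) = -2 + 0 = -2)
C(P, u) = √P (C(P, u) = √(P + 0) = √P)
O(J) = -4 + 2*J (O(J) = 2*(J - 2) = 2*(-2 + J) = -4 + 2*J)
(-29 - 13)² + O(C(2, 3)) = (-29 - 13)² + (-4 + 2*√2) = (-42)² + (-4 + 2*√2) = 1764 + (-4 + 2*√2) = 1760 + 2*√2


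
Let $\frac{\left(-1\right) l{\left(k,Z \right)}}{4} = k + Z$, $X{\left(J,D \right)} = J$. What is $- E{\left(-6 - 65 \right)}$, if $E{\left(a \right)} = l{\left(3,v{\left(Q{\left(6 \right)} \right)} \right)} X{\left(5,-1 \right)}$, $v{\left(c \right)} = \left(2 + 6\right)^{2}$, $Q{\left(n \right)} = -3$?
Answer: $1340$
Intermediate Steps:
$v{\left(c \right)} = 64$ ($v{\left(c \right)} = 8^{2} = 64$)
$l{\left(k,Z \right)} = - 4 Z - 4 k$ ($l{\left(k,Z \right)} = - 4 \left(k + Z\right) = - 4 \left(Z + k\right) = - 4 Z - 4 k$)
$E{\left(a \right)} = -1340$ ($E{\left(a \right)} = \left(\left(-4\right) 64 - 12\right) 5 = \left(-256 - 12\right) 5 = \left(-268\right) 5 = -1340$)
$- E{\left(-6 - 65 \right)} = \left(-1\right) \left(-1340\right) = 1340$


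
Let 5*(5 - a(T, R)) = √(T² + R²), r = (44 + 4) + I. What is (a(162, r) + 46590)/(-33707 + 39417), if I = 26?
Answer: 9319/1142 - √7930/14275 ≈ 8.1540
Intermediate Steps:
r = 74 (r = (44 + 4) + 26 = 48 + 26 = 74)
a(T, R) = 5 - √(R² + T²)/5 (a(T, R) = 5 - √(T² + R²)/5 = 5 - √(R² + T²)/5)
(a(162, r) + 46590)/(-33707 + 39417) = ((5 - √(74² + 162²)/5) + 46590)/(-33707 + 39417) = ((5 - √(5476 + 26244)/5) + 46590)/5710 = ((5 - 2*√7930/5) + 46590)*(1/5710) = (46595 - 2*√7930/5)*(1/5710) = 9319/1142 - √7930/14275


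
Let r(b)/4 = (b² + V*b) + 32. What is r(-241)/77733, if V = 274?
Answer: -31684/77733 ≈ -0.40760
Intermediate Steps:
r(b) = 128 + 4*b² + 1096*b (r(b) = 4*((b² + 274*b) + 32) = 4*(32 + b² + 274*b) = 128 + 4*b² + 1096*b)
r(-241)/77733 = (128 + 4*(-241)² + 1096*(-241))/77733 = (128 + 4*58081 - 264136)*(1/77733) = (128 + 232324 - 264136)*(1/77733) = -31684*1/77733 = -31684/77733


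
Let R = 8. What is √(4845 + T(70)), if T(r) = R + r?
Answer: 3*√547 ≈ 70.164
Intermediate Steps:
T(r) = 8 + r
√(4845 + T(70)) = √(4845 + (8 + 70)) = √(4845 + 78) = √4923 = 3*√547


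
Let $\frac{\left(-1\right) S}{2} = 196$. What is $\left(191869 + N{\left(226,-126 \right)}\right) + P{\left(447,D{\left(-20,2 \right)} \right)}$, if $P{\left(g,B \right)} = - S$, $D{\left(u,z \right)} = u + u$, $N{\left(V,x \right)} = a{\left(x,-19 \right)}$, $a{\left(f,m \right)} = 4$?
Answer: $192265$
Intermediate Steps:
$N{\left(V,x \right)} = 4$
$S = -392$ ($S = \left(-2\right) 196 = -392$)
$D{\left(u,z \right)} = 2 u$
$P{\left(g,B \right)} = 392$ ($P{\left(g,B \right)} = \left(-1\right) \left(-392\right) = 392$)
$\left(191869 + N{\left(226,-126 \right)}\right) + P{\left(447,D{\left(-20,2 \right)} \right)} = \left(191869 + 4\right) + 392 = 191873 + 392 = 192265$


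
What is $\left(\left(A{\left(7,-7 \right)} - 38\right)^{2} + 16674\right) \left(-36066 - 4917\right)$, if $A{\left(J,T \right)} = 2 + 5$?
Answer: $-722735205$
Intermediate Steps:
$A{\left(J,T \right)} = 7$
$\left(\left(A{\left(7,-7 \right)} - 38\right)^{2} + 16674\right) \left(-36066 - 4917\right) = \left(\left(7 - 38\right)^{2} + 16674\right) \left(-36066 - 4917\right) = \left(\left(-31\right)^{2} + 16674\right) \left(-40983\right) = \left(961 + 16674\right) \left(-40983\right) = 17635 \left(-40983\right) = -722735205$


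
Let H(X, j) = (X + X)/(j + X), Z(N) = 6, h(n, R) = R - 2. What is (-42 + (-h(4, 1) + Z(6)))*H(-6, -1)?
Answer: -60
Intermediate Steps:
h(n, R) = -2 + R
H(X, j) = 2*X/(X + j) (H(X, j) = (2*X)/(X + j) = 2*X/(X + j))
(-42 + (-h(4, 1) + Z(6)))*H(-6, -1) = (-42 + (-(-2 + 1) + 6))*(2*(-6)/(-6 - 1)) = (-42 + (-1*(-1) + 6))*(2*(-6)/(-7)) = (-42 + (1 + 6))*(2*(-6)*(-⅐)) = (-42 + 7)*(12/7) = -35*12/7 = -60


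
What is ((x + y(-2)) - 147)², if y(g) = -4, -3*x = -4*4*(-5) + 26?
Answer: 312481/9 ≈ 34720.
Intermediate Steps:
x = -106/3 (x = -(-4*4*(-5) + 26)/3 = -(-16*(-5) + 26)/3 = -(80 + 26)/3 = -⅓*106 = -106/3 ≈ -35.333)
((x + y(-2)) - 147)² = ((-106/3 - 4) - 147)² = (-118/3 - 147)² = (-559/3)² = 312481/9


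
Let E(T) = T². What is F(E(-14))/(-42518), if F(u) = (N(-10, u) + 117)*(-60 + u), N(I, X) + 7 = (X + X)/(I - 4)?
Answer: -5576/21259 ≈ -0.26229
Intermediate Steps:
N(I, X) = -7 + 2*X/(-4 + I) (N(I, X) = -7 + (X + X)/(I - 4) = -7 + (2*X)/(-4 + I) = -7 + 2*X/(-4 + I))
F(u) = (-60 + u)*(110 - u/7) (F(u) = ((28 - 7*(-10) + 2*u)/(-4 - 10) + 117)*(-60 + u) = ((28 + 70 + 2*u)/(-14) + 117)*(-60 + u) = (-(98 + 2*u)/14 + 117)*(-60 + u) = ((-7 - u/7) + 117)*(-60 + u) = (110 - u/7)*(-60 + u) = (-60 + u)*(110 - u/7))
F(E(-14))/(-42518) = (-6600 - ((-14)²)²/7 + (830/7)*(-14)²)/(-42518) = (-6600 - ⅐*196² + (830/7)*196)*(-1/42518) = (-6600 - ⅐*38416 + 23240)*(-1/42518) = (-6600 - 5488 + 23240)*(-1/42518) = 11152*(-1/42518) = -5576/21259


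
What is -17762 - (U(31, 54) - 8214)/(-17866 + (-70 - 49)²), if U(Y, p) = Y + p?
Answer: -65816339/3705 ≈ -17764.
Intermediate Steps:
-17762 - (U(31, 54) - 8214)/(-17866 + (-70 - 49)²) = -17762 - ((31 + 54) - 8214)/(-17866 + (-70 - 49)²) = -17762 - (85 - 8214)/(-17866 + (-119)²) = -17762 - (-8129)/(-17866 + 14161) = -17762 - (-8129)/(-3705) = -17762 - (-8129)*(-1)/3705 = -17762 - 1*8129/3705 = -17762 - 8129/3705 = -65816339/3705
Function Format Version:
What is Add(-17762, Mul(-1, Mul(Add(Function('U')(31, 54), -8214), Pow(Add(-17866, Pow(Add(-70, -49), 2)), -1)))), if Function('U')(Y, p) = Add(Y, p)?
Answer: Rational(-65816339, 3705) ≈ -17764.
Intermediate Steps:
Add(-17762, Mul(-1, Mul(Add(Function('U')(31, 54), -8214), Pow(Add(-17866, Pow(Add(-70, -49), 2)), -1)))) = Add(-17762, Mul(-1, Mul(Add(Add(31, 54), -8214), Pow(Add(-17866, Pow(Add(-70, -49), 2)), -1)))) = Add(-17762, Mul(-1, Mul(Add(85, -8214), Pow(Add(-17866, Pow(-119, 2)), -1)))) = Add(-17762, Mul(-1, Mul(-8129, Pow(Add(-17866, 14161), -1)))) = Add(-17762, Mul(-1, Mul(-8129, Pow(-3705, -1)))) = Add(-17762, Mul(-1, Mul(-8129, Rational(-1, 3705)))) = Add(-17762, Mul(-1, Rational(8129, 3705))) = Add(-17762, Rational(-8129, 3705)) = Rational(-65816339, 3705)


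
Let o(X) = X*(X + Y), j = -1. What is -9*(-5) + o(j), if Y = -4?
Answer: 50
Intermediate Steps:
o(X) = X*(-4 + X) (o(X) = X*(X - 4) = X*(-4 + X))
-9*(-5) + o(j) = -9*(-5) - (-4 - 1) = 45 - 1*(-5) = 45 + 5 = 50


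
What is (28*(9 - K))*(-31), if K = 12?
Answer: 2604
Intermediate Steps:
(28*(9 - K))*(-31) = (28*(9 - 1*12))*(-31) = (28*(9 - 12))*(-31) = (28*(-3))*(-31) = -84*(-31) = 2604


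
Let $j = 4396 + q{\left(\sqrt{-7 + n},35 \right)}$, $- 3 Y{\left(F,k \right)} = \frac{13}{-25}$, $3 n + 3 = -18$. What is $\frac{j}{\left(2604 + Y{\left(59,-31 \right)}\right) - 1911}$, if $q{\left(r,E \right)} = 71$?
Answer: $\frac{335025}{51988} \approx 6.4443$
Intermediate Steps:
$n = -7$ ($n = -1 + \frac{1}{3} \left(-18\right) = -1 - 6 = -7$)
$Y{\left(F,k \right)} = \frac{13}{75}$ ($Y{\left(F,k \right)} = - \frac{13 \frac{1}{-25}}{3} = - \frac{13 \left(- \frac{1}{25}\right)}{3} = \left(- \frac{1}{3}\right) \left(- \frac{13}{25}\right) = \frac{13}{75}$)
$j = 4467$ ($j = 4396 + 71 = 4467$)
$\frac{j}{\left(2604 + Y{\left(59,-31 \right)}\right) - 1911} = \frac{4467}{\left(2604 + \frac{13}{75}\right) - 1911} = \frac{4467}{\frac{195313}{75} - 1911} = \frac{4467}{\frac{51988}{75}} = 4467 \cdot \frac{75}{51988} = \frac{335025}{51988}$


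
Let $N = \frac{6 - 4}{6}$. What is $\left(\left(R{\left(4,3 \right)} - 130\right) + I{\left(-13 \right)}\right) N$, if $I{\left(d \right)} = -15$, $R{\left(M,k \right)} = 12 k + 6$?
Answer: $- \frac{103}{3} \approx -34.333$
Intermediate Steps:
$N = \frac{1}{3}$ ($N = 2 \cdot \frac{1}{6} = \frac{1}{3} \approx 0.33333$)
$R{\left(M,k \right)} = 6 + 12 k$
$\left(\left(R{\left(4,3 \right)} - 130\right) + I{\left(-13 \right)}\right) N = \left(\left(\left(6 + 12 \cdot 3\right) - 130\right) - 15\right) \frac{1}{3} = \left(\left(\left(6 + 36\right) - 130\right) - 15\right) \frac{1}{3} = \left(\left(42 - 130\right) - 15\right) \frac{1}{3} = \left(-88 - 15\right) \frac{1}{3} = \left(-103\right) \frac{1}{3} = - \frac{103}{3}$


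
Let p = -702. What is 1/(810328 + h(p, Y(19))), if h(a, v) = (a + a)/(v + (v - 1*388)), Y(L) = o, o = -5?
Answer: 199/161255974 ≈ 1.2341e-6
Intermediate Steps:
Y(L) = -5
h(a, v) = 2*a/(-388 + 2*v) (h(a, v) = (2*a)/(v + (v - 388)) = (2*a)/(v + (-388 + v)) = (2*a)/(-388 + 2*v) = 2*a/(-388 + 2*v))
1/(810328 + h(p, Y(19))) = 1/(810328 - 702/(-194 - 5)) = 1/(810328 - 702/(-199)) = 1/(810328 - 702*(-1/199)) = 1/(810328 + 702/199) = 1/(161255974/199) = 199/161255974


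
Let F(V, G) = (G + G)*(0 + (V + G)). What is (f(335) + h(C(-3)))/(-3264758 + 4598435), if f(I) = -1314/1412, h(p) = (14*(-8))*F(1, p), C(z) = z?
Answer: -316507/313858654 ≈ -0.0010084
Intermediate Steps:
F(V, G) = 2*G*(G + V) (F(V, G) = (2*G)*(0 + (G + V)) = (2*G)*(G + V) = 2*G*(G + V))
h(p) = -224*p*(1 + p) (h(p) = (14*(-8))*(2*p*(p + 1)) = -224*p*(1 + p))
f(I) = -657/706 (f(I) = -1314*1/1412 = -657/706)
(f(335) + h(C(-3)))/(-3264758 + 4598435) = (-657/706 - 224*(-3)*(1 - 3))/(-3264758 + 4598435) = (-657/706 - 224*(-3)*(-2))/1333677 = (-657/706 - 1344)*(1/1333677) = -949521/706*1/1333677 = -316507/313858654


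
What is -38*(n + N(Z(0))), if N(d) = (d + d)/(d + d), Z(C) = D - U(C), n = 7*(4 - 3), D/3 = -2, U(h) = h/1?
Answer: -304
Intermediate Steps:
U(h) = h (U(h) = h*1 = h)
D = -6 (D = 3*(-2) = -6)
n = 7 (n = 7*1 = 7)
Z(C) = -6 - C
N(d) = 1 (N(d) = (2*d)/((2*d)) = (2*d)*(1/(2*d)) = 1)
-38*(n + N(Z(0))) = -38*(7 + 1) = -38*8 = -304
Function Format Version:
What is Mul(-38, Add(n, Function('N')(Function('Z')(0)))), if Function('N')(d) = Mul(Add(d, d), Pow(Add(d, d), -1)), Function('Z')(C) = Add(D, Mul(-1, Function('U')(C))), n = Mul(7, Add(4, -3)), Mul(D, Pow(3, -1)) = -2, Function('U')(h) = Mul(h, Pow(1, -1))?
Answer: -304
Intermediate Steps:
Function('U')(h) = h (Function('U')(h) = Mul(h, 1) = h)
D = -6 (D = Mul(3, -2) = -6)
n = 7 (n = Mul(7, 1) = 7)
Function('Z')(C) = Add(-6, Mul(-1, C))
Function('N')(d) = 1 (Function('N')(d) = Mul(Mul(2, d), Pow(Mul(2, d), -1)) = Mul(Mul(2, d), Mul(Rational(1, 2), Pow(d, -1))) = 1)
Mul(-38, Add(n, Function('N')(Function('Z')(0)))) = Mul(-38, Add(7, 1)) = Mul(-38, 8) = -304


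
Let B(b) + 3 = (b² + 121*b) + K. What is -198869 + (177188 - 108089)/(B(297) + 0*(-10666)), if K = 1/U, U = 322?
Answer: -7949576502965/39974047 ≈ -1.9887e+5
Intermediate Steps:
K = 1/322 ≈ 0.0031056
B(b) = -965/322 + b² + 121*b (B(b) = -3 + ((b² + 121*b) + 1/322) = -3 + (1/322 + b² + 121*b) = -965/322 + b² + 121*b)
-198869 + (177188 - 108089)/(B(297) + 0*(-10666)) = -198869 + (177188 - 108089)/((-965/322 + 297² + 121*297) + 0*(-10666)) = -198869 + 69099/((-965/322 + 88209 + 35937) + 0) = -198869 + 69099/(39974047/322 + 0) = -198869 + 69099/(39974047/322) = -198869 + 69099*(322/39974047) = -198869 + 22249878/39974047 = -7949576502965/39974047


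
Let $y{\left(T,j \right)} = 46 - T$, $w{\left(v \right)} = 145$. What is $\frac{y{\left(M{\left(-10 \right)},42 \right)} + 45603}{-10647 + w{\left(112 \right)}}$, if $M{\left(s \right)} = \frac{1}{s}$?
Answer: $- \frac{456491}{105020} \approx -4.3467$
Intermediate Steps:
$\frac{y{\left(M{\left(-10 \right)},42 \right)} + 45603}{-10647 + w{\left(112 \right)}} = \frac{\left(46 - \frac{1}{-10}\right) + 45603}{-10647 + 145} = \frac{\left(46 - - \frac{1}{10}\right) + 45603}{-10502} = \left(\left(46 + \frac{1}{10}\right) + 45603\right) \left(- \frac{1}{10502}\right) = \left(\frac{461}{10} + 45603\right) \left(- \frac{1}{10502}\right) = \frac{456491}{10} \left(- \frac{1}{10502}\right) = - \frac{456491}{105020}$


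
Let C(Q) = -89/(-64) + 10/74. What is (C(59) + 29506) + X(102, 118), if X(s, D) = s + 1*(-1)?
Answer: 70112989/2368 ≈ 29609.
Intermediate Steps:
X(s, D) = -1 + s (X(s, D) = s - 1 = -1 + s)
C(Q) = 3613/2368 (C(Q) = -89*(-1/64) + 10*(1/74) = 89/64 + 5/37 = 3613/2368)
(C(59) + 29506) + X(102, 118) = (3613/2368 + 29506) + (-1 + 102) = 69873821/2368 + 101 = 70112989/2368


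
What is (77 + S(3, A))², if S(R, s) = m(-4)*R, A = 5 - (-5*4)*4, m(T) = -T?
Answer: 7921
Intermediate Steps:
A = 85 (A = 5 - (-20)*4 = 5 - 1*(-80) = 5 + 80 = 85)
S(R, s) = 4*R (S(R, s) = (-1*(-4))*R = 4*R)
(77 + S(3, A))² = (77 + 4*3)² = (77 + 12)² = 89² = 7921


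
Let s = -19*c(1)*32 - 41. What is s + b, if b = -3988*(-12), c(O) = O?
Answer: 47207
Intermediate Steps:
b = 47856
s = -649 (s = -19*1*32 - 41 = -19*32 - 41 = -608 - 41 = -649)
s + b = -649 + 47856 = 47207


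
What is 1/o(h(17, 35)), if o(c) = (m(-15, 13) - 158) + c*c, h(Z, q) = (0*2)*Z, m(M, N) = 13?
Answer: -1/145 ≈ -0.0068966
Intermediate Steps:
h(Z, q) = 0 (h(Z, q) = 0*Z = 0)
o(c) = -145 + c² (o(c) = (13 - 158) + c*c = -145 + c²)
1/o(h(17, 35)) = 1/(-145 + 0²) = 1/(-145 + 0) = 1/(-145) = -1/145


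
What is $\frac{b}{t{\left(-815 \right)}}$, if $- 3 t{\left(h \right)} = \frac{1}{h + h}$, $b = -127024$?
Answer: $-621147360$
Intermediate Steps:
$t{\left(h \right)} = - \frac{1}{6 h}$ ($t{\left(h \right)} = - \frac{1}{3 \left(h + h\right)} = - \frac{1}{3 \cdot 2 h} = - \frac{\frac{1}{2} \frac{1}{h}}{3} = - \frac{1}{6 h}$)
$\frac{b}{t{\left(-815 \right)}} = - \frac{127024}{\left(- \frac{1}{6}\right) \frac{1}{-815}} = - \frac{127024}{\left(- \frac{1}{6}\right) \left(- \frac{1}{815}\right)} = - 127024 \frac{1}{\frac{1}{4890}} = \left(-127024\right) 4890 = -621147360$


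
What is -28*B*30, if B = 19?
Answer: -15960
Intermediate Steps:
-28*B*30 = -28*19*30 = -532*30 = -15960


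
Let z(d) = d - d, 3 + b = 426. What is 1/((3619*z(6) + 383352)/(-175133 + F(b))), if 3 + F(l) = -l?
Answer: -175559/383352 ≈ -0.45796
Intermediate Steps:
b = 423 (b = -3 + 426 = 423)
z(d) = 0
F(l) = -3 - l
1/((3619*z(6) + 383352)/(-175133 + F(b))) = 1/((3619*0 + 383352)/(-175133 + (-3 - 1*423))) = 1/((0 + 383352)/(-175133 + (-3 - 423))) = 1/(383352/(-175133 - 426)) = 1/(383352/(-175559)) = 1/(383352*(-1/175559)) = 1/(-383352/175559) = -175559/383352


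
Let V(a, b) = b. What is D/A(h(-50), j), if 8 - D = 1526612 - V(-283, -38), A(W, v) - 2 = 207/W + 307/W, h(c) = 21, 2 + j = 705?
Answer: -16029741/278 ≈ -57661.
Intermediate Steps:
j = 703 (j = -2 + 705 = 703)
A(W, v) = 2 + 514/W (A(W, v) = 2 + (207/W + 307/W) = 2 + 514/W)
D = -1526642 (D = 8 - (1526612 - 1*(-38)) = 8 - (1526612 + 38) = 8 - 1*1526650 = 8 - 1526650 = -1526642)
D/A(h(-50), j) = -1526642/(2 + 514/21) = -1526642/556/21 = -1526642*21/556 = -16029741/278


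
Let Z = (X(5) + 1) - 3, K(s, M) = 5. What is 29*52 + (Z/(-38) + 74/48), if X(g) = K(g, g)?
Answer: 688315/456 ≈ 1509.5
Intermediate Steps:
X(g) = 5
Z = 3 (Z = (5 + 1) - 3 = 6 - 3 = 3)
29*52 + (Z/(-38) + 74/48) = 29*52 + (3/(-38) + 74/48) = 1508 + (3*(-1/38) + 74*(1/48)) = 1508 + (-3/38 + 37/24) = 1508 + 667/456 = 688315/456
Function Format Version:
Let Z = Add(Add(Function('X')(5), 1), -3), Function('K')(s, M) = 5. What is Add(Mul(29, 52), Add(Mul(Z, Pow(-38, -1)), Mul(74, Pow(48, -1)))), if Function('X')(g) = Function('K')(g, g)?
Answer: Rational(688315, 456) ≈ 1509.5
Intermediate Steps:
Function('X')(g) = 5
Z = 3 (Z = Add(Add(5, 1), -3) = Add(6, -3) = 3)
Add(Mul(29, 52), Add(Mul(Z, Pow(-38, -1)), Mul(74, Pow(48, -1)))) = Add(Mul(29, 52), Add(Mul(3, Pow(-38, -1)), Mul(74, Pow(48, -1)))) = Add(1508, Add(Mul(3, Rational(-1, 38)), Mul(74, Rational(1, 48)))) = Add(1508, Add(Rational(-3, 38), Rational(37, 24))) = Add(1508, Rational(667, 456)) = Rational(688315, 456)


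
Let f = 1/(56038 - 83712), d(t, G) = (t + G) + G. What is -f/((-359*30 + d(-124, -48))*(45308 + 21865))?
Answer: -1/20429812165980 ≈ -4.8948e-14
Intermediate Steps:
d(t, G) = t + 2*G (d(t, G) = (G + t) + G = t + 2*G)
f = -1/27674 (f = 1/(-27674) = -1/27674 ≈ -3.6135e-5)
-f/((-359*30 + d(-124, -48))*(45308 + 21865)) = -(-1)/(27674*((-359*30 + (-124 + 2*(-48)))*(45308 + 21865))) = -(-1)/(27674*((-10770 + (-124 - 96))*67173)) = -(-1)/(27674*((-10770 - 220)*67173)) = -(-1)/(27674*((-10990*67173))) = -(-1)/(27674*(-738231270)) = -(-1)*(-1)/(27674*738231270) = -1*1/20429812165980 = -1/20429812165980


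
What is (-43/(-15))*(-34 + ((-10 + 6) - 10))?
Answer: -688/5 ≈ -137.60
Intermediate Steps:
(-43/(-15))*(-34 + ((-10 + 6) - 10)) = (-43*(-1/15))*(-34 + (-4 - 10)) = 43*(-34 - 14)/15 = (43/15)*(-48) = -688/5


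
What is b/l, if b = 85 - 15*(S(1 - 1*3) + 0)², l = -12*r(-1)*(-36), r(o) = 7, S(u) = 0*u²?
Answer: 85/3024 ≈ 0.028108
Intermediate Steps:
S(u) = 0
l = 3024 (l = -12*7*(-36) = -84*(-36) = 3024)
b = 85 (b = 85 - 15*(0 + 0)² = 85 - 15*0² = 85 - 15*0 = 85 + 0 = 85)
b/l = 85/3024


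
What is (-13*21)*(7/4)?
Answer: -1911/4 ≈ -477.75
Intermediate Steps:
(-13*21)*(7/4) = -1911/4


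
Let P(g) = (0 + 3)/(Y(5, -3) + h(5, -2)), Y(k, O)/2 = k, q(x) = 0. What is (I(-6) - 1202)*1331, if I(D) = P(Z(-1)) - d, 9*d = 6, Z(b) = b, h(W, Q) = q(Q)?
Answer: -48010501/30 ≈ -1.6004e+6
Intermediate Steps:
h(W, Q) = 0
Y(k, O) = 2*k
d = ⅔ (d = (⅑)*6 = ⅔ ≈ 0.66667)
P(g) = 3/10 (P(g) = (0 + 3)/(2*5 + 0) = 3/(10 + 0) = 3/10)
I(D) = -11/30 (I(D) = 3/10 - 1*⅔ = 3/10 - ⅔ = -11/30)
(I(-6) - 1202)*1331 = (-11/30 - 1202)*1331 = -36071/30*1331 = -48010501/30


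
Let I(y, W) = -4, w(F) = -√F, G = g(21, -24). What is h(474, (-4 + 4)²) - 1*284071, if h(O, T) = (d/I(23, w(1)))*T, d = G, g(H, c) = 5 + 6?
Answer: -284071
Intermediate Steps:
g(H, c) = 11
G = 11
d = 11
h(O, T) = -11*T/4 (h(O, T) = (11/(-4))*T = (11*(-¼))*T = -11*T/4)
h(474, (-4 + 4)²) - 1*284071 = -11*(-4 + 4)²/4 - 1*284071 = -11/4*0² - 284071 = -11/4*0 - 284071 = 0 - 284071 = -284071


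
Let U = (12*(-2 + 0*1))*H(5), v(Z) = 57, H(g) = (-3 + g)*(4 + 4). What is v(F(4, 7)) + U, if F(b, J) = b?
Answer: -327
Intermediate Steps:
H(g) = -24 + 8*g (H(g) = (-3 + g)*8 = -24 + 8*g)
U = -384 (U = (12*(-2 + 0*1))*(-24 + 8*5) = (12*(-2 + 0))*(-24 + 40) = (12*(-2))*16 = -24*16 = -384)
v(F(4, 7)) + U = 57 - 384 = -327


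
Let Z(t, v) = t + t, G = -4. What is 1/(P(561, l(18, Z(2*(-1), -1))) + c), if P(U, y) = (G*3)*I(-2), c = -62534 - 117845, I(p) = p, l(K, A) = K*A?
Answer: -1/180355 ≈ -5.5446e-6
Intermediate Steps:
Z(t, v) = 2*t
l(K, A) = A*K
c = -180379
P(U, y) = 24 (P(U, y) = -4*3*(-2) = -12*(-2) = 24)
1/(P(561, l(18, Z(2*(-1), -1))) + c) = 1/(24 - 180379) = 1/(-180355) = -1/180355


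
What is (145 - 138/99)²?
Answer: 22458121/1089 ≈ 20623.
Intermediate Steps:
(145 - 138/99)² = (145 - 138*1/99)² = (145 - 46/33)² = (4739/33)² = 22458121/1089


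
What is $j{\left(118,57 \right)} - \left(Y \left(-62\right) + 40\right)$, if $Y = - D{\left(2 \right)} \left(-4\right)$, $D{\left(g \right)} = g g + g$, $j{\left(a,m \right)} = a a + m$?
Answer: $15429$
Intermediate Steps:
$j{\left(a,m \right)} = m + a^{2}$ ($j{\left(a,m \right)} = a^{2} + m = m + a^{2}$)
$D{\left(g \right)} = g + g^{2}$ ($D{\left(g \right)} = g^{2} + g = g + g^{2}$)
$Y = 24$ ($Y = - 2 \left(1 + 2\right) \left(-4\right) = - 2 \cdot 3 \left(-4\right) = \left(-1\right) 6 \left(-4\right) = \left(-6\right) \left(-4\right) = 24$)
$j{\left(118,57 \right)} - \left(Y \left(-62\right) + 40\right) = \left(57 + 118^{2}\right) - \left(24 \left(-62\right) + 40\right) = \left(57 + 13924\right) - \left(-1488 + 40\right) = 13981 - -1448 = 13981 + 1448 = 15429$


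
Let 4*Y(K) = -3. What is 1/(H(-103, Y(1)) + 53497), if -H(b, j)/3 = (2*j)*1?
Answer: 2/107003 ≈ 1.8691e-5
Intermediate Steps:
Y(K) = -3/4 (Y(K) = (1/4)*(-3) = -3/4)
H(b, j) = -6*j (H(b, j) = -3*2*j = -6*j)
1/(H(-103, Y(1)) + 53497) = 1/(-6*(-3/4) + 53497) = 1/(9/2 + 53497) = 1/(107003/2) = 2/107003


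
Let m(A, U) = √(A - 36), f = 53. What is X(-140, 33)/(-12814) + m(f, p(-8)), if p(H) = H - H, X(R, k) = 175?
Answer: -175/12814 + √17 ≈ 4.1095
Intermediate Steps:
p(H) = 0
m(A, U) = √(-36 + A)
X(-140, 33)/(-12814) + m(f, p(-8)) = 175/(-12814) + √(-36 + 53) = 175*(-1/12814) + √17 = -175/12814 + √17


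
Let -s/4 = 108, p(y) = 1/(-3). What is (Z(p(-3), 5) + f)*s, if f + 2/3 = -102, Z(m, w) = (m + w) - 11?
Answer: 47088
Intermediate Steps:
p(y) = -⅓
s = -432 (s = -4*108 = -432)
Z(m, w) = -11 + m + w
f = -308/3 (f = -⅔ - 102 = -308/3 ≈ -102.67)
(Z(p(-3), 5) + f)*s = ((-11 - ⅓ + 5) - 308/3)*(-432) = (-19/3 - 308/3)*(-432) = -109*(-432) = 47088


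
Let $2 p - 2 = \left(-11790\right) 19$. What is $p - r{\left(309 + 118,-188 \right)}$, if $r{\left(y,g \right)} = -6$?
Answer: $-111998$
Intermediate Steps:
$p = -112004$ ($p = 1 + \frac{\left(-11790\right) 19}{2} = 1 + \frac{1}{2} \left(-224010\right) = 1 - 112005 = -112004$)
$p - r{\left(309 + 118,-188 \right)} = -112004 - -6 = -112004 + 6 = -111998$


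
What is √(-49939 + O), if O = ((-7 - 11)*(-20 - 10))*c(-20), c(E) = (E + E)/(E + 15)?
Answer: 49*I*√19 ≈ 213.59*I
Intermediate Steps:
c(E) = 2*E/(15 + E) (c(E) = (2*E)/(15 + E) = 2*E/(15 + E))
O = 4320 (O = ((-7 - 11)*(-20 - 10))*(2*(-20)/(15 - 20)) = (-18*(-30))*(2*(-20)/(-5)) = 540*(2*(-20)*(-⅕)) = 540*8 = 4320)
√(-49939 + O) = √(-49939 + 4320) = √(-45619) = 49*I*√19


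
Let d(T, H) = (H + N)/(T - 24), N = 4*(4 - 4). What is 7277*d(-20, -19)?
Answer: 138263/44 ≈ 3142.3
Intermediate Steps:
N = 0 (N = 4*0 = 0)
d(T, H) = H/(-24 + T) (d(T, H) = (H + 0)/(T - 24) = H/(-24 + T))
7277*d(-20, -19) = 7277*(-19/(-24 - 20)) = 7277*(-19/(-44)) = 7277*(-19*(-1/44)) = 7277*(19/44) = 138263/44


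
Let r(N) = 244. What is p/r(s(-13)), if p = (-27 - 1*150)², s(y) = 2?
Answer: 31329/244 ≈ 128.40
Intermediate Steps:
p = 31329 (p = (-27 - 150)² = (-177)² = 31329)
p/r(s(-13)) = 31329/244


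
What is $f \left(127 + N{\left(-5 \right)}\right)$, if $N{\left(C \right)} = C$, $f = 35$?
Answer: $4270$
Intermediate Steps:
$f \left(127 + N{\left(-5 \right)}\right) = 35 \left(127 - 5\right) = 35 \cdot 122 = 4270$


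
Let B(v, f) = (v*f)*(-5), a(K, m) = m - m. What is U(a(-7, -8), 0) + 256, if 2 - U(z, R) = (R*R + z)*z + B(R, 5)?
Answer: 258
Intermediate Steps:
a(K, m) = 0
B(v, f) = -5*f*v (B(v, f) = (f*v)*(-5) = -5*f*v)
U(z, R) = 2 + 25*R - z*(z + R**2) (U(z, R) = 2 - ((R*R + z)*z - 5*5*R) = 2 - ((R**2 + z)*z - 25*R) = 2 - ((z + R**2)*z - 25*R) = 2 - (z*(z + R**2) - 25*R) = 2 - (-25*R + z*(z + R**2)) = 2 + (25*R - z*(z + R**2)) = 2 + 25*R - z*(z + R**2))
U(a(-7, -8), 0) + 256 = (2 - 1*0**2 + 25*0 - 1*0*0**2) + 256 = (2 - 1*0 + 0 - 1*0*0) + 256 = (2 + 0 + 0 + 0) + 256 = 2 + 256 = 258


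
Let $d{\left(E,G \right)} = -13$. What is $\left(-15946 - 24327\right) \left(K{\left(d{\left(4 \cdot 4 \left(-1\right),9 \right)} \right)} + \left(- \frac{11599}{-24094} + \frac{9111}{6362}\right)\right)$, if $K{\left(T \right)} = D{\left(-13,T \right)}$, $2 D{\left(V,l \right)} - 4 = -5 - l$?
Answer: $- \frac{1744726237040}{5474501} \approx -3.187 \cdot 10^{5}$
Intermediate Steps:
$D{\left(V,l \right)} = - \frac{1}{2} - \frac{l}{2}$ ($D{\left(V,l \right)} = 2 + \frac{-5 - l}{2} = 2 - \left(\frac{5}{2} + \frac{l}{2}\right) = - \frac{1}{2} - \frac{l}{2}$)
$K{\left(T \right)} = - \frac{1}{2} - \frac{T}{2}$
$\left(-15946 - 24327\right) \left(K{\left(d{\left(4 \cdot 4 \left(-1\right),9 \right)} \right)} + \left(- \frac{11599}{-24094} + \frac{9111}{6362}\right)\right) = \left(-15946 - 24327\right) \left(\left(- \frac{1}{2} - - \frac{13}{2}\right) + \left(- \frac{11599}{-24094} + \frac{9111}{6362}\right)\right) = - 40273 \left(\left(- \frac{1}{2} + \frac{13}{2}\right) + \left(\left(-11599\right) \left(- \frac{1}{24094}\right) + 9111 \cdot \frac{1}{6362}\right)\right) = - 40273 \left(6 + \left(\frac{1657}{3442} + \frac{9111}{6362}\right)\right) = - 40273 \left(6 + \frac{10475474}{5474501}\right) = \left(-40273\right) \frac{43322480}{5474501} = - \frac{1744726237040}{5474501}$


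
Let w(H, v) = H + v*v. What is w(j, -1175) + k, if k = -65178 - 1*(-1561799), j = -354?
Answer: 2876892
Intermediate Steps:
k = 1496621 (k = -65178 + 1561799 = 1496621)
w(H, v) = H + v²
w(j, -1175) + k = (-354 + (-1175)²) + 1496621 = (-354 + 1380625) + 1496621 = 1380271 + 1496621 = 2876892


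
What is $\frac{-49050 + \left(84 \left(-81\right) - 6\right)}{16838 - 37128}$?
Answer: $\frac{5586}{2029} \approx 2.7531$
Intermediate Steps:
$\frac{-49050 + \left(84 \left(-81\right) - 6\right)}{16838 - 37128} = \frac{-49050 - 6810}{-20290} = \left(-49050 - 6810\right) \left(- \frac{1}{20290}\right) = \left(-55860\right) \left(- \frac{1}{20290}\right) = \frac{5586}{2029}$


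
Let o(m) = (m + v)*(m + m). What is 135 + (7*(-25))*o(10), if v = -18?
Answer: 28135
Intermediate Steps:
o(m) = 2*m*(-18 + m) (o(m) = (m - 18)*(m + m) = (-18 + m)*(2*m) = 2*m*(-18 + m))
135 + (7*(-25))*o(10) = 135 + (7*(-25))*(2*10*(-18 + 10)) = 135 - 350*10*(-8) = 135 - 175*(-160) = 135 + 28000 = 28135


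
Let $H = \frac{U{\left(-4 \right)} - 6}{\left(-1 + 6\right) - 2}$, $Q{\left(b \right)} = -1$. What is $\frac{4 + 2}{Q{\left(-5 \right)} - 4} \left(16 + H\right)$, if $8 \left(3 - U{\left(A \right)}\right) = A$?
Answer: $- \frac{91}{5} \approx -18.2$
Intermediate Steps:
$U{\left(A \right)} = 3 - \frac{A}{8}$
$H = - \frac{5}{6}$ ($H = \frac{\left(3 - - \frac{1}{2}\right) - 6}{\left(-1 + 6\right) - 2} = \frac{\left(3 + \frac{1}{2}\right) - 6}{5 - 2} = \frac{\frac{7}{2} - 6}{3} = \left(- \frac{5}{2}\right) \frac{1}{3} = - \frac{5}{6} \approx -0.83333$)
$\frac{4 + 2}{Q{\left(-5 \right)} - 4} \left(16 + H\right) = \frac{4 + 2}{-1 - 4} \left(16 - \frac{5}{6}\right) = \frac{6}{-5} \cdot \frac{91}{6} = 6 \left(- \frac{1}{5}\right) \frac{91}{6} = \left(- \frac{6}{5}\right) \frac{91}{6} = - \frac{91}{5}$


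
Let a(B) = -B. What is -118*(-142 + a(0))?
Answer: 16756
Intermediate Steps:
-118*(-142 + a(0)) = -118*(-142 - 1*0) = -118*(-142 + 0) = -118*(-142) = 16756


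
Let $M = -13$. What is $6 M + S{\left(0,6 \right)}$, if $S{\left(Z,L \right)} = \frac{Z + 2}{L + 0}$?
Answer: $- \frac{233}{3} \approx -77.667$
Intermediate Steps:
$S{\left(Z,L \right)} = \frac{2 + Z}{L}$
$6 M + S{\left(0,6 \right)} = 6 \left(-13\right) + \frac{2 + 0}{6} = -78 + \frac{1}{6} \cdot 2 = -78 + \frac{1}{3} = - \frac{233}{3}$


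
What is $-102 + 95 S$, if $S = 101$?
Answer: $9493$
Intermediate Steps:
$-102 + 95 S = -102 + 95 \cdot 101 = -102 + 9595 = 9493$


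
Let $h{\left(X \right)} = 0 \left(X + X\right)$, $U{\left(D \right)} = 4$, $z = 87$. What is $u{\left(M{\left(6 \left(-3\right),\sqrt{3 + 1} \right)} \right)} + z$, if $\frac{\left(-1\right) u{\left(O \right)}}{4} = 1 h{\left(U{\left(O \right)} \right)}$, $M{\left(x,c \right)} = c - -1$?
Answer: $87$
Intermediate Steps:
$h{\left(X \right)} = 0$ ($h{\left(X \right)} = 0 \cdot 2 X = 0$)
$M{\left(x,c \right)} = 1 + c$ ($M{\left(x,c \right)} = c + 1 = 1 + c$)
$u{\left(O \right)} = 0$ ($u{\left(O \right)} = - 4 \cdot 1 \cdot 0 = \left(-4\right) 0 = 0$)
$u{\left(M{\left(6 \left(-3\right),\sqrt{3 + 1} \right)} \right)} + z = 0 + 87 = 87$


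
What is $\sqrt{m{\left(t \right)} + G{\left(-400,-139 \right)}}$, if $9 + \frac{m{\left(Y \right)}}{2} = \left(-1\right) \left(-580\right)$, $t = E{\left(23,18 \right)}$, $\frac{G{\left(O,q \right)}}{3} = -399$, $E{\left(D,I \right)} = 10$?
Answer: $i \sqrt{55} \approx 7.4162 i$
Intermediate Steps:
$G{\left(O,q \right)} = -1197$ ($G{\left(O,q \right)} = 3 \left(-399\right) = -1197$)
$t = 10$
$m{\left(Y \right)} = 1142$ ($m{\left(Y \right)} = -18 + 2 \left(\left(-1\right) \left(-580\right)\right) = -18 + 2 \cdot 580 = -18 + 1160 = 1142$)
$\sqrt{m{\left(t \right)} + G{\left(-400,-139 \right)}} = \sqrt{1142 - 1197} = \sqrt{-55} = i \sqrt{55}$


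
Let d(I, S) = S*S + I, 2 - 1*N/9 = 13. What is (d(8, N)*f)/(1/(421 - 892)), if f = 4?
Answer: -18480156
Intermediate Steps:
N = -99 (N = 18 - 9*13 = 18 - 117 = -99)
d(I, S) = I + S**2 (d(I, S) = S**2 + I = I + S**2)
(d(8, N)*f)/(1/(421 - 892)) = ((8 + (-99)**2)*4)/(1/(421 - 892)) = ((8 + 9801)*4)/(1/(-471)) = (9809*4)/(-1/471) = 39236*(-471) = -18480156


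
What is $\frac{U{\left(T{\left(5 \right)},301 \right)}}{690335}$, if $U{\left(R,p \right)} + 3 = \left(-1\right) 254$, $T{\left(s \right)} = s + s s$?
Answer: $- \frac{257}{690335} \approx -0.00037228$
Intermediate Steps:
$T{\left(s \right)} = s + s^{2}$
$U{\left(R,p \right)} = -257$ ($U{\left(R,p \right)} = -3 - 254 = -257$)
$\frac{U{\left(T{\left(5 \right)},301 \right)}}{690335} = - \frac{257}{690335}$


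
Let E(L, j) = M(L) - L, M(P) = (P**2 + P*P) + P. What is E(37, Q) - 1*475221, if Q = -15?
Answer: -472483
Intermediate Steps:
M(P) = P + 2*P**2 (M(P) = (P**2 + P**2) + P = 2*P**2 + P = P + 2*P**2)
E(L, j) = -L + L*(1 + 2*L) (E(L, j) = L*(1 + 2*L) - L = -L + L*(1 + 2*L))
E(37, Q) - 1*475221 = 2*37**2 - 1*475221 = 2*1369 - 475221 = 2738 - 475221 = -472483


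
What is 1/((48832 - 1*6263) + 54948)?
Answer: 1/97517 ≈ 1.0255e-5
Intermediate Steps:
1/((48832 - 1*6263) + 54948) = 1/((48832 - 6263) + 54948) = 1/(42569 + 54948) = 1/97517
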